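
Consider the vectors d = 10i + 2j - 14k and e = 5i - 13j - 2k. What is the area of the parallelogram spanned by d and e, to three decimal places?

i: 2·(-2) - (-14)·(-13) = -4 - 182 = -186
j: (-14)·5 - 10·(-2) = -70 - (-20) = -50
k: 10·(-13) - 2·5 = -130 - 10 = -140
d × e = (-186, -50, -140)
|d × e| = √((-186)² + (-50)² + (-140)²) = √56696 ≈ 238.1092

238.109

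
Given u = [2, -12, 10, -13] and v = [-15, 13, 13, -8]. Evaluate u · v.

48

u · v = 2·(-15) + (-12)·13 + 10·13 + (-13)·(-8) = -30 - 156 + 130 + 104 = 48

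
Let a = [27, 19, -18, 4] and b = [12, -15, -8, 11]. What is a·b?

a · b = 27·12 + 19·(-15) + (-18)·(-8) + 4·11 = 324 - 285 + 144 + 44 = 227

227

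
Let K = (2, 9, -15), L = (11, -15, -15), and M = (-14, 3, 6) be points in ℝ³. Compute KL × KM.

KL = (9, -24, 0)
KM = (-16, -6, 21)
i: (-24)·21 - 0·(-6) = -504 - 0 = -504
j: 0·(-16) - 9·21 = 0 - 189 = -189
k: 9·(-6) - (-24)·(-16) = -54 - 384 = -438
KL × KM = (-504, -189, -438)

(-504, -189, -438)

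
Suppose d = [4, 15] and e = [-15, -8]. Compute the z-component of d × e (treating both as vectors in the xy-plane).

193

4·(-8) - 15·(-15) = -32 - (-225) = 193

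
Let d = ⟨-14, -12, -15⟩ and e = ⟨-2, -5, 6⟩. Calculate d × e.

(-147, 114, 46)

i: (-12)·6 - (-15)·(-5) = -72 - 75 = -147
j: (-15)·(-2) - (-14)·6 = 30 - (-84) = 114
k: (-14)·(-5) - (-12)·(-2) = 70 - 24 = 46
d × e = (-147, 114, 46)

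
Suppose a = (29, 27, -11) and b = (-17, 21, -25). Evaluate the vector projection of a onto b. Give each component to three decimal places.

(-4.379, 5.409, -6.439)

a · b = 29·(-17) + 27·21 + (-11)·(-25) = -493 + 567 + 275 = 349
|b|² = 289 + 441 + 625 = 1355
proj_b a = (349/1355) · (-17, 21, -25) ≈ (-4.379, 5.409, -6.439)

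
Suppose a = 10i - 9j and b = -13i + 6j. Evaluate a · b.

a · b = 10·(-13) + (-9)·6 = -130 - 54 = -184

-184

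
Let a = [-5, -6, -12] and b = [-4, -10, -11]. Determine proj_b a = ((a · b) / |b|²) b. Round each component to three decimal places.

a · b = (-5)·(-4) + (-6)·(-10) + (-12)·(-11) = 20 + 60 + 132 = 212
|b|² = 16 + 100 + 121 = 237
proj_b a = (212/237) · (-4, -10, -11) ≈ (-3.578, -8.945, -9.840)

(-3.578, -8.945, -9.840)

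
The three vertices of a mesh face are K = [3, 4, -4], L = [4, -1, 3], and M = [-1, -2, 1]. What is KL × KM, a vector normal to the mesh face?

(17, -33, -26)

KL = (1, -5, 7)
KM = (-4, -6, 5)
i: (-5)·5 - 7·(-6) = -25 - (-42) = 17
j: 7·(-4) - 1·5 = -28 - 5 = -33
k: 1·(-6) - (-5)·(-4) = -6 - 20 = -26
KL × KM = (17, -33, -26)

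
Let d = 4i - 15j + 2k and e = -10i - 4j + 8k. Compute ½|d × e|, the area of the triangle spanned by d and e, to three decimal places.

i: (-15)·8 - 2·(-4) = -120 - (-8) = -112
j: 2·(-10) - 4·8 = -20 - 32 = -52
k: 4·(-4) - (-15)·(-10) = -16 - 150 = -166
d × e = (-112, -52, -166)
|d × e| = √((-112)² + (-52)² + (-166)²) = √42804 ≈ 206.8913
area = ½ · 206.8913 ≈ 103.446

103.446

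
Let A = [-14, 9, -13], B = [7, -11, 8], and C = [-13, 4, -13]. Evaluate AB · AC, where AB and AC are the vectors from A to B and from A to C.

121

AB = B − A = (21, -20, 21)
AC = C − A = (1, -5, 0)
AB · AC = 21·1 + (-20)·(-5) + 21·0 = 21 + 100 + 0 = 121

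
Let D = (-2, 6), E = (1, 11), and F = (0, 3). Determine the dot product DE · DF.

-9

DE = E − D = (3, 5)
DF = F − D = (2, -3)
DE · DF = 3·2 + 5·(-3) = 6 - 15 = -9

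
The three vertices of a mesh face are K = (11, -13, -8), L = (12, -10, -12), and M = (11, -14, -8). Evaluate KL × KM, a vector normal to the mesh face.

(-4, 0, -1)

KL = (1, 3, -4)
KM = (0, -1, 0)
i: 3·0 - (-4)·(-1) = 0 - 4 = -4
j: (-4)·0 - 1·0 = 0 - 0 = 0
k: 1·(-1) - 3·0 = -1 - 0 = -1
KL × KM = (-4, 0, -1)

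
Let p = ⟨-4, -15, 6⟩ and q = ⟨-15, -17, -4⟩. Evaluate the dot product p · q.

p · q = (-4)·(-15) + (-15)·(-17) + 6·(-4) = 60 + 255 - 24 = 291

291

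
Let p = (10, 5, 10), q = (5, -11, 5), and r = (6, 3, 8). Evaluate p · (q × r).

-270

q × r:
i: (-11)·8 - 5·3 = -88 - 15 = -103
j: 5·6 - 5·8 = 30 - 40 = -10
k: 5·3 - (-11)·6 = 15 - (-66) = 81
q × r = (-103, -10, 81)
p · (q × r) = 10·(-103) + 5·(-10) + 10·81 = -1030 - 50 + 810 = -270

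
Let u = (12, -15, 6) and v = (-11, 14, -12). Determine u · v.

u · v = 12·(-11) + (-15)·14 + 6·(-12) = -132 - 210 - 72 = -414

-414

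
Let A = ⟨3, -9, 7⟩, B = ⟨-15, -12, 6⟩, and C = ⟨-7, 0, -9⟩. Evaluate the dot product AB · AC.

AB = B − A = (-18, -3, -1)
AC = C − A = (-10, 9, -16)
AB · AC = (-18)·(-10) + (-3)·9 + (-1)·(-16) = 180 - 27 + 16 = 169

169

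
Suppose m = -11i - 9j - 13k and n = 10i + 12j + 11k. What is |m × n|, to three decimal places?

i: (-9)·11 - (-13)·12 = -99 - (-156) = 57
j: (-13)·10 - (-11)·11 = -130 - (-121) = -9
k: (-11)·12 - (-9)·10 = -132 - (-90) = -42
m × n = (57, -9, -42)
|m × n| = √(57² + (-9)² + (-42)²) = √5094 ≈ 71.3723

71.372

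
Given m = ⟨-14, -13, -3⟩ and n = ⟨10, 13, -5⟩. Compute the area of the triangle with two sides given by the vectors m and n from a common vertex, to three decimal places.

76.681

i: (-13)·(-5) - (-3)·13 = 65 - (-39) = 104
j: (-3)·10 - (-14)·(-5) = -30 - 70 = -100
k: (-14)·13 - (-13)·10 = -182 - (-130) = -52
m × n = (104, -100, -52)
|m × n| = √(104² + (-100)² + (-52)²) = √23520 ≈ 153.3623
area = ½ · 153.3623 ≈ 76.681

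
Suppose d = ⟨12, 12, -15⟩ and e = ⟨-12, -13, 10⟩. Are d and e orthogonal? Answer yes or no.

d · e = 12·(-12) + 12·(-13) + (-15)·10 = -144 - 156 - 150 = -450
Nonzero, so the vectors are not orthogonal.

no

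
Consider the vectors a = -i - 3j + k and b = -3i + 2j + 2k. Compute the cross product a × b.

i: (-3)·2 - 1·2 = -6 - 2 = -8
j: 1·(-3) - (-1)·2 = -3 - (-2) = -1
k: (-1)·2 - (-3)·(-3) = -2 - 9 = -11
a × b = (-8, -1, -11)

(-8, -1, -11)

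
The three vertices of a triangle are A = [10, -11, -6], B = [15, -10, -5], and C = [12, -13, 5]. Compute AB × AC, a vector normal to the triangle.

AB = (5, 1, 1)
AC = (2, -2, 11)
i: 1·11 - 1·(-2) = 11 - (-2) = 13
j: 1·2 - 5·11 = 2 - 55 = -53
k: 5·(-2) - 1·2 = -10 - 2 = -12
AB × AC = (13, -53, -12)

(13, -53, -12)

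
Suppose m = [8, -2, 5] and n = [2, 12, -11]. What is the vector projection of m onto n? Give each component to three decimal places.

(-0.468, -2.810, 2.576)

m · n = 8·2 + (-2)·12 + 5·(-11) = 16 - 24 - 55 = -63
|n|² = 4 + 144 + 121 = 269
proj_n m = (-63/269) · (2, 12, -11) ≈ (-0.468, -2.810, 2.576)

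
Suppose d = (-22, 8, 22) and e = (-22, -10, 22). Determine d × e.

i: 8·22 - 22·(-10) = 176 - (-220) = 396
j: 22·(-22) - (-22)·22 = -484 - (-484) = 0
k: (-22)·(-10) - 8·(-22) = 220 - (-176) = 396
d × e = (396, 0, 396)

(396, 0, 396)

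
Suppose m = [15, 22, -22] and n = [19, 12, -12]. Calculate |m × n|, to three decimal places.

i: 22·(-12) - (-22)·12 = -264 - (-264) = 0
j: (-22)·19 - 15·(-12) = -418 - (-180) = -238
k: 15·12 - 22·19 = 180 - 418 = -238
m × n = (0, -238, -238)
|m × n| = √(0² + (-238)² + (-238)²) = √113288 ≈ 336.5828

336.583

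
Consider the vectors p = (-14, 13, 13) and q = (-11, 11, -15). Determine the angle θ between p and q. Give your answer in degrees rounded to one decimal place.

78.2

p · q = (-14)·(-11) + 13·11 + 13·(-15) = 154 + 143 - 195 = 102
|p|² = 196 + 169 + 169 = 534,  |p| = √534 ≈ 23.108440
|q|² = 121 + 121 + 225 = 467,  |q| = √467 ≈ 21.610183
cos θ = 102 / (23.108440 · 21.610183) ≈ 0.20425
θ = arccos(0.20425) ≈ 78.2°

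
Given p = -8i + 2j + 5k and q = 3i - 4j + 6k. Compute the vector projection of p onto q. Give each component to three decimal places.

(-0.098, 0.131, -0.197)

p · q = (-8)·3 + 2·(-4) + 5·6 = -24 - 8 + 30 = -2
|q|² = 9 + 16 + 36 = 61
proj_q p = (-2/61) · (3, -4, 6) ≈ (-0.098, 0.131, -0.197)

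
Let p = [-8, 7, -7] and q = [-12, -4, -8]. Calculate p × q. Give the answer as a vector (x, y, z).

i: 7·(-8) - (-7)·(-4) = -56 - 28 = -84
j: (-7)·(-12) - (-8)·(-8) = 84 - 64 = 20
k: (-8)·(-4) - 7·(-12) = 32 - (-84) = 116
p × q = (-84, 20, 116)

(-84, 20, 116)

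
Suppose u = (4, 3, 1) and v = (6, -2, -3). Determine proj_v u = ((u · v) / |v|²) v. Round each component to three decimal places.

(1.837, -0.612, -0.918)

u · v = 4·6 + 3·(-2) + 1·(-3) = 24 - 6 - 3 = 15
|v|² = 36 + 4 + 9 = 49
proj_v u = (15/49) · (6, -2, -3) ≈ (1.837, -0.612, -0.918)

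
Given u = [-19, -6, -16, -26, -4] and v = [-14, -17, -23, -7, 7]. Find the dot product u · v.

890

u · v = (-19)·(-14) + (-6)·(-17) + (-16)·(-23) + (-26)·(-7) + (-4)·7 = 266 + 102 + 368 + 182 - 28 = 890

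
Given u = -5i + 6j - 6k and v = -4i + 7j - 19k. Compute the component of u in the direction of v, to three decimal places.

u · v = (-5)·(-4) + 6·7 + (-6)·(-19) = 20 + 42 + 114 = 176
|v| = √(16 + 49 + 361) = √426 ≈ 20.6398
comp_v u = 176 / √426 ≈ 8.527

8.527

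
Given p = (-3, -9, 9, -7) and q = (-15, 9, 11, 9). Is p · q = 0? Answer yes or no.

yes

p · q = (-3)·(-15) + (-9)·9 + 9·11 + (-7)·9 = 45 - 81 + 99 - 63 = 0
Zero, so the vectors are orthogonal.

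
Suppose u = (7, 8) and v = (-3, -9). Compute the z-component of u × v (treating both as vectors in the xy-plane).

7·(-9) - 8·(-3) = -63 - (-24) = -39

-39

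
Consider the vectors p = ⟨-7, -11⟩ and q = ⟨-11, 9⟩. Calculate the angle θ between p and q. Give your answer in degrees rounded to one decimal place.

96.8

p · q = (-7)·(-11) + (-11)·9 = 77 - 99 = -22
|p|² = 49 + 121 = 170,  |p| = √170 ≈ 13.038405
|q|² = 121 + 81 = 202,  |q| = √202 ≈ 14.212670
cos θ = -22 / (13.038405 · 14.212670) ≈ -0.11872
θ = arccos(-0.11872) ≈ 96.8°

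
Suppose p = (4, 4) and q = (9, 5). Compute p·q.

56

p · q = 4·9 + 4·5 = 36 + 20 = 56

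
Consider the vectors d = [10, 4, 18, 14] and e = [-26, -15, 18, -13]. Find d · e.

-178

d · e = 10·(-26) + 4·(-15) + 18·18 + 14·(-13) = -260 - 60 + 324 - 182 = -178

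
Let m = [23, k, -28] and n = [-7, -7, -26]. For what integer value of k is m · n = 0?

81

m · n = 23·(-7) + k·(-7) + (-28)·(-26) = 567 - 7k
Set equal to 0: -7k = -567, so k = 81.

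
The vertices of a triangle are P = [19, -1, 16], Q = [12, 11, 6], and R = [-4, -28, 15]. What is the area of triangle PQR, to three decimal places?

293.887

PQ = (-7, 12, -10),  PR = (-23, -27, -1)
i: 12·(-1) - (-10)·(-27) = -12 - 270 = -282
j: (-10)·(-23) - (-7)·(-1) = 230 - 7 = 223
k: (-7)·(-27) - 12·(-23) = 189 - (-276) = 465
PQ × PR = (-282, 223, 465)
|PQ × PR| = √345478 ≈ 587.7738
area = ½ · 587.7738 ≈ 293.887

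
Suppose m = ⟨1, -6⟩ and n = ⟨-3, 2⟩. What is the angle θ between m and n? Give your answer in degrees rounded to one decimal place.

133.2

m · n = 1·(-3) + (-6)·2 = -3 - 12 = -15
|m|² = 1 + 36 = 37,  |m| = √37 ≈ 6.082763
|n|² = 9 + 4 = 13,  |n| = √13 ≈ 3.605551
cos θ = -15 / (6.082763 · 3.605551) ≈ -0.68394
θ = arccos(-0.68394) ≈ 133.2°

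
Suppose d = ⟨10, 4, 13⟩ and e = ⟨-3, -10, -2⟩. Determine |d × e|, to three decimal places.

151.621

i: 4·(-2) - 13·(-10) = -8 - (-130) = 122
j: 13·(-3) - 10·(-2) = -39 - (-20) = -19
k: 10·(-10) - 4·(-3) = -100 - (-12) = -88
d × e = (122, -19, -88)
|d × e| = √(122² + (-19)² + (-88)²) = √22989 ≈ 151.6212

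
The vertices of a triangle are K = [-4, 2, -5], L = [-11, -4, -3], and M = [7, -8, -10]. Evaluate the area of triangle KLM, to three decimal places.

72.741

KL = (-7, -6, 2),  KM = (11, -10, -5)
i: (-6)·(-5) - 2·(-10) = 30 - (-20) = 50
j: 2·11 - (-7)·(-5) = 22 - 35 = -13
k: (-7)·(-10) - (-6)·11 = 70 - (-66) = 136
KL × KM = (50, -13, 136)
|KL × KM| = √21165 ≈ 145.4820
area = ½ · 145.4820 ≈ 72.741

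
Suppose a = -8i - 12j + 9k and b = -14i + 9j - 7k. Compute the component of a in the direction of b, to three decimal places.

-3.268

a · b = (-8)·(-14) + (-12)·9 + 9·(-7) = 112 - 108 - 63 = -59
|b| = √(196 + 81 + 49) = √326 ≈ 18.0555
comp_b a = -59 / √326 ≈ -3.268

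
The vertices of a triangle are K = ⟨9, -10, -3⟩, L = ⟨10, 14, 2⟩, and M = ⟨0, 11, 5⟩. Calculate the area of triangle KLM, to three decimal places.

KL = (1, 24, 5),  KM = (-9, 21, 8)
i: 24·8 - 5·21 = 192 - 105 = 87
j: 5·(-9) - 1·8 = -45 - 8 = -53
k: 1·21 - 24·(-9) = 21 - (-216) = 237
KL × KM = (87, -53, 237)
|KL × KM| = √66547 ≈ 257.9671
area = ½ · 257.9671 ≈ 128.984

128.984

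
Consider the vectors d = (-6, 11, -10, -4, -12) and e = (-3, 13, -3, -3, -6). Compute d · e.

275

d · e = (-6)·(-3) + 11·13 + (-10)·(-3) + (-4)·(-3) + (-12)·(-6) = 18 + 143 + 30 + 12 + 72 = 275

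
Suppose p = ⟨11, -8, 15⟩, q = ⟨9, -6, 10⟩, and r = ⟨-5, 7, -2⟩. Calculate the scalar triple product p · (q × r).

q × r:
i: (-6)·(-2) - 10·7 = 12 - 70 = -58
j: 10·(-5) - 9·(-2) = -50 - (-18) = -32
k: 9·7 - (-6)·(-5) = 63 - 30 = 33
q × r = (-58, -32, 33)
p · (q × r) = 11·(-58) + (-8)·(-32) + 15·33 = -638 + 256 + 495 = 113

113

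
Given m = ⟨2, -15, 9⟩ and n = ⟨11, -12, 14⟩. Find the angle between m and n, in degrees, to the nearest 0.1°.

m · n = 2·11 + (-15)·(-12) + 9·14 = 22 + 180 + 126 = 328
|m|² = 4 + 225 + 81 = 310,  |m| = √310 ≈ 17.606817
|n|² = 121 + 144 + 196 = 461,  |n| = √461 ≈ 21.470911
cos θ = 328 / (17.606817 · 21.470911) ≈ 0.86765
θ = arccos(0.86765) ≈ 29.8°

29.8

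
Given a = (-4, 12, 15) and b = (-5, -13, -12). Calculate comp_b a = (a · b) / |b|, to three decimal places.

a · b = (-4)·(-5) + 12·(-13) + 15·(-12) = 20 - 156 - 180 = -316
|b| = √(25 + 169 + 144) = √338 ≈ 18.3848
comp_b a = -316 / √338 ≈ -17.188

-17.188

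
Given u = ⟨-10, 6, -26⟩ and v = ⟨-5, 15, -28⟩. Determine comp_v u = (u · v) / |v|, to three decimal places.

26.994

u · v = (-10)·(-5) + 6·15 + (-26)·(-28) = 50 + 90 + 728 = 868
|v| = √(25 + 225 + 784) = √1034 ≈ 32.1559
comp_v u = 868 / √1034 ≈ 26.994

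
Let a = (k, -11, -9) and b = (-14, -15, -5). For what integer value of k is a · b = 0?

a · b = k·(-14) + (-11)·(-15) + (-9)·(-5) = 210 - 14k
Set equal to 0: -14k = -210, so k = 15.

15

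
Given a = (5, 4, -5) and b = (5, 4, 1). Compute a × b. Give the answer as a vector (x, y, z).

i: 4·1 - (-5)·4 = 4 - (-20) = 24
j: (-5)·5 - 5·1 = -25 - 5 = -30
k: 5·4 - 4·5 = 20 - 20 = 0
a × b = (24, -30, 0)

(24, -30, 0)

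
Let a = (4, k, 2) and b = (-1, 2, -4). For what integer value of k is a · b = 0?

a · b = 4·(-1) + k·2 + 2·(-4) = -12 + 2k
Set equal to 0: 2k = 12, so k = 6.

6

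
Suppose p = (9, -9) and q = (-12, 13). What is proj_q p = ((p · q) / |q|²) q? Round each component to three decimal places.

(8.626, -9.345)

p · q = 9·(-12) + (-9)·13 = -108 - 117 = -225
|q|² = 144 + 169 = 313
proj_q p = (-225/313) · (-12, 13) ≈ (8.626, -9.345)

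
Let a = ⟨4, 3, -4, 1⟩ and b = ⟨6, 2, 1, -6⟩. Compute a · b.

20

a · b = 4·6 + 3·2 + (-4)·1 + 1·(-6) = 24 + 6 - 4 - 6 = 20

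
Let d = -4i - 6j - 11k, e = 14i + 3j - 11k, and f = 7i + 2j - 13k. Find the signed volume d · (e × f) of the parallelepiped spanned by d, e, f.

-639

e × f:
i: 3·(-13) - (-11)·2 = -39 - (-22) = -17
j: (-11)·7 - 14·(-13) = -77 - (-182) = 105
k: 14·2 - 3·7 = 28 - 21 = 7
e × f = (-17, 105, 7)
d · (e × f) = (-4)·(-17) + (-6)·105 + (-11)·7 = 68 - 630 - 77 = -639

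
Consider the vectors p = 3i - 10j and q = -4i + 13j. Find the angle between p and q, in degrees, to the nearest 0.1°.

p · q = 3·(-4) + (-10)·13 = -12 - 130 = -142
|p|² = 9 + 100 = 109,  |p| = √109 ≈ 10.440307
|q|² = 16 + 169 = 185,  |q| = √185 ≈ 13.601471
cos θ = -142 / (10.440307 · 13.601471) ≈ -0.99998
θ = arccos(-0.99998) ≈ 179.6°

179.6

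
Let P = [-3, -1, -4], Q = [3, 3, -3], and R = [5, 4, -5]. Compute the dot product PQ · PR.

67

PQ = Q − P = (6, 4, 1)
PR = R − P = (8, 5, -1)
PQ · PR = 6·8 + 4·5 + 1·(-1) = 48 + 20 - 1 = 67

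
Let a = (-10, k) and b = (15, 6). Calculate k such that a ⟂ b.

25

a · b = (-10)·15 + k·6 = -150 + 6k
Set equal to 0: 6k = 150, so k = 25.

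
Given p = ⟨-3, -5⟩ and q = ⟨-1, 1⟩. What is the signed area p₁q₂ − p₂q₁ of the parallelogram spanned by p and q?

(-3)·1 - (-5)·(-1) = -3 - 5 = -8

-8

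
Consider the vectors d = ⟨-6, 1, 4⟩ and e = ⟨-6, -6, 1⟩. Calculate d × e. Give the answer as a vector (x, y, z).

i: 1·1 - 4·(-6) = 1 - (-24) = 25
j: 4·(-6) - (-6)·1 = -24 - (-6) = -18
k: (-6)·(-6) - 1·(-6) = 36 - (-6) = 42
d × e = (25, -18, 42)

(25, -18, 42)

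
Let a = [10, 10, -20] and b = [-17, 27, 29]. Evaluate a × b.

i: 10·29 - (-20)·27 = 290 - (-540) = 830
j: (-20)·(-17) - 10·29 = 340 - 290 = 50
k: 10·27 - 10·(-17) = 270 - (-170) = 440
a × b = (830, 50, 440)

(830, 50, 440)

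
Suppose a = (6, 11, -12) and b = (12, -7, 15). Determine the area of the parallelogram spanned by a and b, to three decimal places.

302.643

i: 11·15 - (-12)·(-7) = 165 - 84 = 81
j: (-12)·12 - 6·15 = -144 - 90 = -234
k: 6·(-7) - 11·12 = -42 - 132 = -174
a × b = (81, -234, -174)
|a × b| = √(81² + (-234)² + (-174)²) = √91593 ≈ 302.6434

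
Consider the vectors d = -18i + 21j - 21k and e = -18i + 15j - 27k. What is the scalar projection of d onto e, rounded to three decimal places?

33.735

d · e = (-18)·(-18) + 21·15 + (-21)·(-27) = 324 + 315 + 567 = 1206
|e| = √(324 + 225 + 729) = √1278 ≈ 35.7491
comp_e d = 1206 / √1278 ≈ 33.735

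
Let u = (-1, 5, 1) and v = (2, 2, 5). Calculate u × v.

i: 5·5 - 1·2 = 25 - 2 = 23
j: 1·2 - (-1)·5 = 2 - (-5) = 7
k: (-1)·2 - 5·2 = -2 - 10 = -12
u × v = (23, 7, -12)

(23, 7, -12)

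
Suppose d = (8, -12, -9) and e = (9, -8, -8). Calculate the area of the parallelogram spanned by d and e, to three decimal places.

i: (-12)·(-8) - (-9)·(-8) = 96 - 72 = 24
j: (-9)·9 - 8·(-8) = -81 - (-64) = -17
k: 8·(-8) - (-12)·9 = -64 - (-108) = 44
d × e = (24, -17, 44)
|d × e| = √(24² + (-17)² + 44²) = √2801 ≈ 52.9245

52.924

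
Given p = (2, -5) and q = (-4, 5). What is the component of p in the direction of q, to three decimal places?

p · q = 2·(-4) + (-5)·5 = -8 - 25 = -33
|q| = √(16 + 25) = √41 ≈ 6.4031
comp_q p = -33 / √41 ≈ -5.154

-5.154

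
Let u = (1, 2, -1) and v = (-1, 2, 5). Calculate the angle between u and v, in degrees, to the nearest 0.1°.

u · v = 1·(-1) + 2·2 + (-1)·5 = -1 + 4 - 5 = -2
|u|² = 1 + 4 + 1 = 6,  |u| = √6 ≈ 2.449490
|v|² = 1 + 4 + 25 = 30,  |v| = √30 ≈ 5.477226
cos θ = -2 / (2.449490 · 5.477226) ≈ -0.14907
θ = arccos(-0.14907) ≈ 98.6°

98.6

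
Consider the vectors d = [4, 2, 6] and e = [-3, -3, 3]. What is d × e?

i: 2·3 - 6·(-3) = 6 - (-18) = 24
j: 6·(-3) - 4·3 = -18 - 12 = -30
k: 4·(-3) - 2·(-3) = -12 - (-6) = -6
d × e = (24, -30, -6)

(24, -30, -6)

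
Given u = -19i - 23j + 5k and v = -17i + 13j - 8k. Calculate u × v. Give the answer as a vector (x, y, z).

(119, -237, -638)

i: (-23)·(-8) - 5·13 = 184 - 65 = 119
j: 5·(-17) - (-19)·(-8) = -85 - 152 = -237
k: (-19)·13 - (-23)·(-17) = -247 - 391 = -638
u × v = (119, -237, -638)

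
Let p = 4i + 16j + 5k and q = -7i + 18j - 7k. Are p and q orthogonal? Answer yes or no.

p · q = 4·(-7) + 16·18 + 5·(-7) = -28 + 288 - 35 = 225
Nonzero, so the vectors are not orthogonal.

no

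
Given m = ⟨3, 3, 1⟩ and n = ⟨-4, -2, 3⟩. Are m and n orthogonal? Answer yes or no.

m · n = 3·(-4) + 3·(-2) + 1·3 = -12 - 6 + 3 = -15
Nonzero, so the vectors are not orthogonal.

no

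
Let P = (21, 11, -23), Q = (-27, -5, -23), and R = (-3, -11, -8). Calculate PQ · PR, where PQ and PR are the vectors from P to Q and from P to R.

1504

PQ = Q − P = (-48, -16, 0)
PR = R − P = (-24, -22, 15)
PQ · PR = (-48)·(-24) + (-16)·(-22) + 0·15 = 1152 + 352 + 0 = 1504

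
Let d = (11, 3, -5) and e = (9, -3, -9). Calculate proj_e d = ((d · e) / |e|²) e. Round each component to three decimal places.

d · e = 11·9 + 3·(-3) + (-5)·(-9) = 99 - 9 + 45 = 135
|e|² = 81 + 9 + 81 = 171
proj_e d = (135/171) · (9, -3, -9) ≈ (7.105, -2.368, -7.105)

(7.105, -2.368, -7.105)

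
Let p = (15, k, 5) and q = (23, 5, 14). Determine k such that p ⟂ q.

p · q = 15·23 + k·5 + 5·14 = 415 + 5k
Set equal to 0: 5k = -415, so k = -83.

-83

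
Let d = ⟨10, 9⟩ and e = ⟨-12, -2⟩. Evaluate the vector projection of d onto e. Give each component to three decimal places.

d · e = 10·(-12) + 9·(-2) = -120 - 18 = -138
|e|² = 144 + 4 = 148
proj_e d = (-138/148) · (-12, -2) ≈ (11.189, 1.865)

(11.189, 1.865)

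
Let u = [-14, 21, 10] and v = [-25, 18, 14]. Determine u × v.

(114, -54, 273)

i: 21·14 - 10·18 = 294 - 180 = 114
j: 10·(-25) - (-14)·14 = -250 - (-196) = -54
k: (-14)·18 - 21·(-25) = -252 - (-525) = 273
u × v = (114, -54, 273)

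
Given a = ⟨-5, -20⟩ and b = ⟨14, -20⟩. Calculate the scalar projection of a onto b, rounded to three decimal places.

13.517

a · b = (-5)·14 + (-20)·(-20) = -70 + 400 = 330
|b| = √(196 + 400) = √596 ≈ 24.4131
comp_b a = 330 / √596 ≈ 13.517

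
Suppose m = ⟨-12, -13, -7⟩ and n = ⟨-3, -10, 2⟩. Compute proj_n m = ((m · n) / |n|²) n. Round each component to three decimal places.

m · n = (-12)·(-3) + (-13)·(-10) + (-7)·2 = 36 + 130 - 14 = 152
|n|² = 9 + 100 + 4 = 113
proj_n m = (152/113) · (-3, -10, 2) ≈ (-4.035, -13.451, 2.690)

(-4.035, -13.451, 2.690)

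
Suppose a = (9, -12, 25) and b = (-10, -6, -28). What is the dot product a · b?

-718

a · b = 9·(-10) + (-12)·(-6) + 25·(-28) = -90 + 72 - 700 = -718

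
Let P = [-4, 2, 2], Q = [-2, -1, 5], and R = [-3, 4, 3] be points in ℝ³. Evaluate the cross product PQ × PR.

(-9, 1, 7)

PQ = (2, -3, 3)
PR = (1, 2, 1)
i: (-3)·1 - 3·2 = -3 - 6 = -9
j: 3·1 - 2·1 = 3 - 2 = 1
k: 2·2 - (-3)·1 = 4 - (-3) = 7
PQ × PR = (-9, 1, 7)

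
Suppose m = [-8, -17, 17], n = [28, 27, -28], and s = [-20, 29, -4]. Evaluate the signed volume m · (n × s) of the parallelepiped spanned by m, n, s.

n × s:
i: 27·(-4) - (-28)·29 = -108 - (-812) = 704
j: (-28)·(-20) - 28·(-4) = 560 - (-112) = 672
k: 28·29 - 27·(-20) = 812 - (-540) = 1352
n × s = (704, 672, 1352)
m · (n × s) = (-8)·704 + (-17)·672 + 17·1352 = -5632 - 11424 + 22984 = 5928

5928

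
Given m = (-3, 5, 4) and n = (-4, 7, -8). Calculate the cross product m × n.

i: 5·(-8) - 4·7 = -40 - 28 = -68
j: 4·(-4) - (-3)·(-8) = -16 - 24 = -40
k: (-3)·7 - 5·(-4) = -21 - (-20) = -1
m × n = (-68, -40, -1)

(-68, -40, -1)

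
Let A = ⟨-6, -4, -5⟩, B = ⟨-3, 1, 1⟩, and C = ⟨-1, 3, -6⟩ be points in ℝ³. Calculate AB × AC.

AB = (3, 5, 6)
AC = (5, 7, -1)
i: 5·(-1) - 6·7 = -5 - 42 = -47
j: 6·5 - 3·(-1) = 30 - (-3) = 33
k: 3·7 - 5·5 = 21 - 25 = -4
AB × AC = (-47, 33, -4)

(-47, 33, -4)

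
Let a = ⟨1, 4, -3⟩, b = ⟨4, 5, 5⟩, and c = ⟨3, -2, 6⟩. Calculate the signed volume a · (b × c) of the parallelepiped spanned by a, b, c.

b × c:
i: 5·6 - 5·(-2) = 30 - (-10) = 40
j: 5·3 - 4·6 = 15 - 24 = -9
k: 4·(-2) - 5·3 = -8 - 15 = -23
b × c = (40, -9, -23)
a · (b × c) = 1·40 + 4·(-9) + (-3)·(-23) = 40 - 36 + 69 = 73

73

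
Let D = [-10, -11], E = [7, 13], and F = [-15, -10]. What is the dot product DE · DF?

-61

DE = E − D = (17, 24)
DF = F − D = (-5, 1)
DE · DF = 17·(-5) + 24·1 = -85 + 24 = -61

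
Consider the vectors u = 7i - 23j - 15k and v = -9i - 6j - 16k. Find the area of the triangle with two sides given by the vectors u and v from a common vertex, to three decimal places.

223.771

i: (-23)·(-16) - (-15)·(-6) = 368 - 90 = 278
j: (-15)·(-9) - 7·(-16) = 135 - (-112) = 247
k: 7·(-6) - (-23)·(-9) = -42 - 207 = -249
u × v = (278, 247, -249)
|u × v| = √(278² + 247² + (-249)²) = √200294 ≈ 447.5422
area = ½ · 447.5422 ≈ 223.771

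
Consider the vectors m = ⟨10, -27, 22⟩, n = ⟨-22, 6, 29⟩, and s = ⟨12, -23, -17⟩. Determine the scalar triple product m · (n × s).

n × s:
i: 6·(-17) - 29·(-23) = -102 - (-667) = 565
j: 29·12 - (-22)·(-17) = 348 - 374 = -26
k: (-22)·(-23) - 6·12 = 506 - 72 = 434
n × s = (565, -26, 434)
m · (n × s) = 10·565 + (-27)·(-26) + 22·434 = 5650 + 702 + 9548 = 15900

15900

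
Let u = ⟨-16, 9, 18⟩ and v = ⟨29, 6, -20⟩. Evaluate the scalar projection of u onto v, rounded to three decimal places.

u · v = (-16)·29 + 9·6 + 18·(-20) = -464 + 54 - 360 = -770
|v| = √(841 + 36 + 400) = √1277 ≈ 35.7351
comp_v u = -770 / √1277 ≈ -21.547

-21.547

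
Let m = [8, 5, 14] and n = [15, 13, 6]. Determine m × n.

i: 5·6 - 14·13 = 30 - 182 = -152
j: 14·15 - 8·6 = 210 - 48 = 162
k: 8·13 - 5·15 = 104 - 75 = 29
m × n = (-152, 162, 29)

(-152, 162, 29)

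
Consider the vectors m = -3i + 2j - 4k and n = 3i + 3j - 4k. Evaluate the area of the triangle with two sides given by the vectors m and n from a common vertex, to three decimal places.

i: 2·(-4) - (-4)·3 = -8 - (-12) = 4
j: (-4)·3 - (-3)·(-4) = -12 - 12 = -24
k: (-3)·3 - 2·3 = -9 - 6 = -15
m × n = (4, -24, -15)
|m × n| = √(4² + (-24)² + (-15)²) = √817 ≈ 28.5832
area = ½ · 28.5832 ≈ 14.292

14.292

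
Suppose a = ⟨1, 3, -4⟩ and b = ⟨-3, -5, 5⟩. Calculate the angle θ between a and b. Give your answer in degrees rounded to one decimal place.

a · b = 1·(-3) + 3·(-5) + (-4)·5 = -3 - 15 - 20 = -38
|a|² = 1 + 9 + 16 = 26,  |a| = √26 ≈ 5.099020
|b|² = 9 + 25 + 25 = 59,  |b| = √59 ≈ 7.681146
cos θ = -38 / (5.099020 · 7.681146) ≈ -0.97022
θ = arccos(-0.97022) ≈ 166.0°

166.0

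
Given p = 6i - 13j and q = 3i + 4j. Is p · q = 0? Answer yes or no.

p · q = 6·3 + (-13)·4 = 18 - 52 = -34
Nonzero, so the vectors are not orthogonal.

no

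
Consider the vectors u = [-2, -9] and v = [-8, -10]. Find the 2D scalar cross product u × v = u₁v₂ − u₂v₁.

(-2)·(-10) - (-9)·(-8) = 20 - 72 = -52

-52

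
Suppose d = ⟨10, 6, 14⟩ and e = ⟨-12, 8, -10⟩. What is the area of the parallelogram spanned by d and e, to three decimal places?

239.399

i: 6·(-10) - 14·8 = -60 - 112 = -172
j: 14·(-12) - 10·(-10) = -168 - (-100) = -68
k: 10·8 - 6·(-12) = 80 - (-72) = 152
d × e = (-172, -68, 152)
|d × e| = √((-172)² + (-68)² + 152²) = √57312 ≈ 239.3992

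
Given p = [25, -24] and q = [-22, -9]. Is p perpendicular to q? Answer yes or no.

no

p · q = 25·(-22) + (-24)·(-9) = -550 + 216 = -334
Nonzero, so the vectors are not orthogonal.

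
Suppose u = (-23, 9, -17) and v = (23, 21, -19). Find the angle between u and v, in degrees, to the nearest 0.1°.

u · v = (-23)·23 + 9·21 + (-17)·(-19) = -529 + 189 + 323 = -17
|u|² = 529 + 81 + 289 = 899,  |u| = √899 ≈ 29.983329
|v|² = 529 + 441 + 361 = 1331,  |v| = √1331 ≈ 36.482873
cos θ = -17 / (29.983329 · 36.482873) ≈ -0.01554
θ = arccos(-0.01554) ≈ 90.9°

90.9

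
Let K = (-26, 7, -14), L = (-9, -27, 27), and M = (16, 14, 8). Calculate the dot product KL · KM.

KL = L − K = (17, -34, 41)
KM = M − K = (42, 7, 22)
KL · KM = 17·42 + (-34)·7 + 41·22 = 714 - 238 + 902 = 1378

1378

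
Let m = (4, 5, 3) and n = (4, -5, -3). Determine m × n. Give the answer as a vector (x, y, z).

i: 5·(-3) - 3·(-5) = -15 - (-15) = 0
j: 3·4 - 4·(-3) = 12 - (-12) = 24
k: 4·(-5) - 5·4 = -20 - 20 = -40
m × n = (0, 24, -40)

(0, 24, -40)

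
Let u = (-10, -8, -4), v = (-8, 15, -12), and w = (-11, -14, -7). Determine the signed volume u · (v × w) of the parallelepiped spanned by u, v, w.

v × w:
i: 15·(-7) - (-12)·(-14) = -105 - 168 = -273
j: (-12)·(-11) - (-8)·(-7) = 132 - 56 = 76
k: (-8)·(-14) - 15·(-11) = 112 - (-165) = 277
v × w = (-273, 76, 277)
u · (v × w) = (-10)·(-273) + (-8)·76 + (-4)·277 = 2730 - 608 - 1108 = 1014

1014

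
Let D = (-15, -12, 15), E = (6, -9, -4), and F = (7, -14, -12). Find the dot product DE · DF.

DE = E − D = (21, 3, -19)
DF = F − D = (22, -2, -27)
DE · DF = 21·22 + 3·(-2) + (-19)·(-27) = 462 - 6 + 513 = 969

969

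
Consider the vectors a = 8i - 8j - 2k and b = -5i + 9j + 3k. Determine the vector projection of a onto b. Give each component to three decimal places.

a · b = 8·(-5) + (-8)·9 + (-2)·3 = -40 - 72 - 6 = -118
|b|² = 25 + 81 + 9 = 115
proj_b a = (-118/115) · (-5, 9, 3) ≈ (5.130, -9.235, -3.078)

(5.130, -9.235, -3.078)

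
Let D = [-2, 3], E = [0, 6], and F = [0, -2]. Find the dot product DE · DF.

-11

DE = E − D = (2, 3)
DF = F − D = (2, -5)
DE · DF = 2·2 + 3·(-5) = 4 - 15 = -11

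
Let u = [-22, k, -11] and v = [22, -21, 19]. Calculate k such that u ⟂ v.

u · v = (-22)·22 + k·(-21) + (-11)·19 = -693 - 21k
Set equal to 0: -21k = 693, so k = -33.

-33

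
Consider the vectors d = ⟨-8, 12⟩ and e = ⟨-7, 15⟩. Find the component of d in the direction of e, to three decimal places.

14.257

d · e = (-8)·(-7) + 12·15 = 56 + 180 = 236
|e| = √(49 + 225) = √274 ≈ 16.5529
comp_e d = 236 / √274 ≈ 14.257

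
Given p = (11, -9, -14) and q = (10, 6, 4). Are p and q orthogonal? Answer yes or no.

yes

p · q = 11·10 + (-9)·6 + (-14)·4 = 110 - 54 - 56 = 0
Zero, so the vectors are orthogonal.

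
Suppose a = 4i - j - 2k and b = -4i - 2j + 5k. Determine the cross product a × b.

i: (-1)·5 - (-2)·(-2) = -5 - 4 = -9
j: (-2)·(-4) - 4·5 = 8 - 20 = -12
k: 4·(-2) - (-1)·(-4) = -8 - 4 = -12
a × b = (-9, -12, -12)

(-9, -12, -12)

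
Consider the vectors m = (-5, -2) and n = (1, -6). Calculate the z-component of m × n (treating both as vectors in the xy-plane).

(-5)·(-6) - (-2)·1 = 30 - (-2) = 32

32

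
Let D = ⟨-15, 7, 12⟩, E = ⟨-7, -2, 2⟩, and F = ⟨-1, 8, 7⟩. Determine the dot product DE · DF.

DE = E − D = (8, -9, -10)
DF = F − D = (14, 1, -5)
DE · DF = 8·14 + (-9)·1 + (-10)·(-5) = 112 - 9 + 50 = 153

153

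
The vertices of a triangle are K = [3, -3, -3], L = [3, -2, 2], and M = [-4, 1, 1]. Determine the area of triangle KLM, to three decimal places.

KL = (0, 1, 5),  KM = (-7, 4, 4)
i: 1·4 - 5·4 = 4 - 20 = -16
j: 5·(-7) - 0·4 = -35 - 0 = -35
k: 0·4 - 1·(-7) = 0 - (-7) = 7
KL × KM = (-16, -35, 7)
|KL × KM| = √1530 ≈ 39.1152
area = ½ · 39.1152 ≈ 19.558

19.558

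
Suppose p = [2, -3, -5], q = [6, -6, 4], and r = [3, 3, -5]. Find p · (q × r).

-270

q × r:
i: (-6)·(-5) - 4·3 = 30 - 12 = 18
j: 4·3 - 6·(-5) = 12 - (-30) = 42
k: 6·3 - (-6)·3 = 18 - (-18) = 36
q × r = (18, 42, 36)
p · (q × r) = 2·18 + (-3)·42 + (-5)·36 = 36 - 126 - 180 = -270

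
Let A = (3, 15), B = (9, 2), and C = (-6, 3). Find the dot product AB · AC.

102

AB = B − A = (6, -13)
AC = C − A = (-9, -12)
AB · AC = 6·(-9) + (-13)·(-12) = -54 + 156 = 102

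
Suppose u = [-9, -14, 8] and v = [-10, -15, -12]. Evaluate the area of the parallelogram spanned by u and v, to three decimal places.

343.967

i: (-14)·(-12) - 8·(-15) = 168 - (-120) = 288
j: 8·(-10) - (-9)·(-12) = -80 - 108 = -188
k: (-9)·(-15) - (-14)·(-10) = 135 - 140 = -5
u × v = (288, -188, -5)
|u × v| = √(288² + (-188)² + (-5)²) = √118313 ≈ 343.9666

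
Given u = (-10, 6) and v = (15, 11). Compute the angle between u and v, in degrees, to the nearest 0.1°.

u · v = (-10)·15 + 6·11 = -150 + 66 = -84
|u|² = 100 + 36 = 136,  |u| = √136 ≈ 11.661904
|v|² = 225 + 121 = 346,  |v| = √346 ≈ 18.601075
cos θ = -84 / (11.661904 · 18.601075) ≈ -0.38723
θ = arccos(-0.38723) ≈ 112.8°

112.8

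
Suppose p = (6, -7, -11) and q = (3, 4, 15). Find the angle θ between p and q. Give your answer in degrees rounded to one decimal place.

140.5

p · q = 6·3 + (-7)·4 + (-11)·15 = 18 - 28 - 165 = -175
|p|² = 36 + 49 + 121 = 206,  |p| = √206 ≈ 14.352700
|q|² = 9 + 16 + 225 = 250,  |q| = √250 ≈ 15.811388
cos θ = -175 / (14.352700 · 15.811388) ≈ -0.77114
θ = arccos(-0.77114) ≈ 140.5°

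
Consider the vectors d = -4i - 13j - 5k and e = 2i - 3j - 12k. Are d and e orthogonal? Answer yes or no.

no

d · e = (-4)·2 + (-13)·(-3) + (-5)·(-12) = -8 + 39 + 60 = 91
Nonzero, so the vectors are not orthogonal.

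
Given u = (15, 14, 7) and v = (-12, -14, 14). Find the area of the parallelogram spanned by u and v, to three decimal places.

i: 14·14 - 7·(-14) = 196 - (-98) = 294
j: 7·(-12) - 15·14 = -84 - 210 = -294
k: 15·(-14) - 14·(-12) = -210 - (-168) = -42
u × v = (294, -294, -42)
|u × v| = √(294² + (-294)² + (-42)²) = √174636 ≈ 417.8947

417.895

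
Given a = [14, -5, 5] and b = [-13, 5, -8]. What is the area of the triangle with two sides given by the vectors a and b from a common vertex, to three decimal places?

i: (-5)·(-8) - 5·5 = 40 - 25 = 15
j: 5·(-13) - 14·(-8) = -65 - (-112) = 47
k: 14·5 - (-5)·(-13) = 70 - 65 = 5
a × b = (15, 47, 5)
|a × b| = √(15² + 47² + 5²) = √2459 ≈ 49.5883
area = ½ · 49.5883 ≈ 24.794

24.794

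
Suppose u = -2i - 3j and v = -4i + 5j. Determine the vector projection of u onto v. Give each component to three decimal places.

u · v = (-2)·(-4) + (-3)·5 = 8 - 15 = -7
|v|² = 16 + 25 = 41
proj_v u = (-7/41) · (-4, 5) ≈ (0.683, -0.854)

(0.683, -0.854)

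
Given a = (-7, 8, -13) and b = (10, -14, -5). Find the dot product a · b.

-117

a · b = (-7)·10 + 8·(-14) + (-13)·(-5) = -70 - 112 + 65 = -117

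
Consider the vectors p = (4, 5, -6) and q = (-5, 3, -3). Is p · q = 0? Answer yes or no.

p · q = 4·(-5) + 5·3 + (-6)·(-3) = -20 + 15 + 18 = 13
Nonzero, so the vectors are not orthogonal.

no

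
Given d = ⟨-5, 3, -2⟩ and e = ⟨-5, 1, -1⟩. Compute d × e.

(-1, 5, 10)

i: 3·(-1) - (-2)·1 = -3 - (-2) = -1
j: (-2)·(-5) - (-5)·(-1) = 10 - 5 = 5
k: (-5)·1 - 3·(-5) = -5 - (-15) = 10
d × e = (-1, 5, 10)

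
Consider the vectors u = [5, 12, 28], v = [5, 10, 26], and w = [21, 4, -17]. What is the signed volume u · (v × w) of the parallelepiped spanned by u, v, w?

882

v × w:
i: 10·(-17) - 26·4 = -170 - 104 = -274
j: 26·21 - 5·(-17) = 546 - (-85) = 631
k: 5·4 - 10·21 = 20 - 210 = -190
v × w = (-274, 631, -190)
u · (v × w) = 5·(-274) + 12·631 + 28·(-190) = -1370 + 7572 - 5320 = 882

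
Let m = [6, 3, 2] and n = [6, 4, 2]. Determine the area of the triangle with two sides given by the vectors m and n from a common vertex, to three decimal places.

i: 3·2 - 2·4 = 6 - 8 = -2
j: 2·6 - 6·2 = 12 - 12 = 0
k: 6·4 - 3·6 = 24 - 18 = 6
m × n = (-2, 0, 6)
|m × n| = √((-2)² + 0² + 6²) = √40 ≈ 6.3246
area = ½ · 6.3246 ≈ 3.162

3.162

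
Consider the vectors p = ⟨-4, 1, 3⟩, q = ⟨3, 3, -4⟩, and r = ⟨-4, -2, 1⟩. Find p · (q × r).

51

q × r:
i: 3·1 - (-4)·(-2) = 3 - 8 = -5
j: (-4)·(-4) - 3·1 = 16 - 3 = 13
k: 3·(-2) - 3·(-4) = -6 - (-12) = 6
q × r = (-5, 13, 6)
p · (q × r) = (-4)·(-5) + 1·13 + 3·6 = 20 + 13 + 18 = 51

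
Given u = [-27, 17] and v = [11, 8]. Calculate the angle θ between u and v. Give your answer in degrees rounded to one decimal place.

111.8

u · v = (-27)·11 + 17·8 = -297 + 136 = -161
|u|² = 729 + 289 = 1018,  |u| = √1018 ≈ 31.906112
|v|² = 121 + 64 = 185,  |v| = √185 ≈ 13.601471
cos θ = -161 / (31.906112 · 13.601471) ≈ -0.37099
θ = arccos(-0.37099) ≈ 111.8°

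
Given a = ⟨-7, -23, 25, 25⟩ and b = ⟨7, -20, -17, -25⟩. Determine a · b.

-639

a · b = (-7)·7 + (-23)·(-20) + 25·(-17) + 25·(-25) = -49 + 460 - 425 - 625 = -639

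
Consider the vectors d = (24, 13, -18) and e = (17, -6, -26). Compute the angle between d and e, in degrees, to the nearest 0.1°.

d · e = 24·17 + 13·(-6) + (-18)·(-26) = 408 - 78 + 468 = 798
|d|² = 576 + 169 + 324 = 1069,  |d| = √1069 ≈ 32.695565
|e|² = 289 + 36 + 676 = 1001,  |e| = √1001 ≈ 31.638584
cos θ = 798 / (32.695565 · 31.638584) ≈ 0.77143
θ = arccos(0.77143) ≈ 39.5°

39.5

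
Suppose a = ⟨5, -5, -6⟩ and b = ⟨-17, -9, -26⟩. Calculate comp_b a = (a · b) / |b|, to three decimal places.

a · b = 5·(-17) + (-5)·(-9) + (-6)·(-26) = -85 + 45 + 156 = 116
|b| = √(289 + 81 + 676) = √1046 ≈ 32.3419
comp_b a = 116 / √1046 ≈ 3.587

3.587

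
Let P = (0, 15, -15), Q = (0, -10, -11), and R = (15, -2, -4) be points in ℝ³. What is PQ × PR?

PQ = (0, -25, 4)
PR = (15, -17, 11)
i: (-25)·11 - 4·(-17) = -275 - (-68) = -207
j: 4·15 - 0·11 = 60 - 0 = 60
k: 0·(-17) - (-25)·15 = 0 - (-375) = 375
PQ × PR = (-207, 60, 375)

(-207, 60, 375)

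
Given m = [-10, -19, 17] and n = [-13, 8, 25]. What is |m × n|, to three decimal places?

i: (-19)·25 - 17·8 = -475 - 136 = -611
j: 17·(-13) - (-10)·25 = -221 - (-250) = 29
k: (-10)·8 - (-19)·(-13) = -80 - 247 = -327
m × n = (-611, 29, -327)
|m × n| = √((-611)² + 29² + (-327)²) = √481091 ≈ 693.6072

693.607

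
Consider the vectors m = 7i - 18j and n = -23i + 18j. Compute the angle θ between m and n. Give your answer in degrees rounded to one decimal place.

m · n = 7·(-23) + (-18)·18 = -161 - 324 = -485
|m|² = 49 + 324 = 373,  |m| = √373 ≈ 19.313208
|n|² = 529 + 324 = 853,  |n| = √853 ≈ 29.206164
cos θ = -485 / (19.313208 · 29.206164) ≈ -0.85983
θ = arccos(-0.85983) ≈ 149.3°

149.3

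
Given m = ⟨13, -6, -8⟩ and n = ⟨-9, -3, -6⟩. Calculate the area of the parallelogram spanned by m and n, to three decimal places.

i: (-6)·(-6) - (-8)·(-3) = 36 - 24 = 12
j: (-8)·(-9) - 13·(-6) = 72 - (-78) = 150
k: 13·(-3) - (-6)·(-9) = -39 - 54 = -93
m × n = (12, 150, -93)
|m × n| = √(12² + 150² + (-93)²) = √31293 ≈ 176.8983

176.898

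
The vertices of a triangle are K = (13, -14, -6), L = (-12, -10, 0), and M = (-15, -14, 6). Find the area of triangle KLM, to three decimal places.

89.822

KL = (-25, 4, 6),  KM = (-28, 0, 12)
i: 4·12 - 6·0 = 48 - 0 = 48
j: 6·(-28) - (-25)·12 = -168 - (-300) = 132
k: (-25)·0 - 4·(-28) = 0 - (-112) = 112
KL × KM = (48, 132, 112)
|KL × KM| = √32272 ≈ 179.6441
area = ½ · 179.6441 ≈ 89.822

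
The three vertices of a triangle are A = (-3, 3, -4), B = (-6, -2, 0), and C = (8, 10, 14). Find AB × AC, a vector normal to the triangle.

AB = (-3, -5, 4)
AC = (11, 7, 18)
i: (-5)·18 - 4·7 = -90 - 28 = -118
j: 4·11 - (-3)·18 = 44 - (-54) = 98
k: (-3)·7 - (-5)·11 = -21 - (-55) = 34
AB × AC = (-118, 98, 34)

(-118, 98, 34)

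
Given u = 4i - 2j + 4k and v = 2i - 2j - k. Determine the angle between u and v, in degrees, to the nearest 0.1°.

u · v = 4·2 + (-2)·(-2) + 4·(-1) = 8 + 4 - 4 = 8
|u|² = 16 + 4 + 16 = 36,  |u| = √36 ≈ 6.000000
|v|² = 4 + 4 + 1 = 9,  |v| = √9 ≈ 3.000000
cos θ = 8 / (6.000000 · 3.000000) ≈ 0.44444
θ = arccos(0.44444) ≈ 63.6°

63.6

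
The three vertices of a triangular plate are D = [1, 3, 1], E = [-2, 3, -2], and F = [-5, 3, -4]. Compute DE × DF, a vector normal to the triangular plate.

(0, 3, 0)

DE = (-3, 0, -3)
DF = (-6, 0, -5)
i: 0·(-5) - (-3)·0 = 0 - 0 = 0
j: (-3)·(-6) - (-3)·(-5) = 18 - 15 = 3
k: (-3)·0 - 0·(-6) = 0 - 0 = 0
DE × DF = (0, 3, 0)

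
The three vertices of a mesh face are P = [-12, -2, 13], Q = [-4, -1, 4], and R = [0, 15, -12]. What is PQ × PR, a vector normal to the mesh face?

(128, 92, 124)

PQ = (8, 1, -9)
PR = (12, 17, -25)
i: 1·(-25) - (-9)·17 = -25 - (-153) = 128
j: (-9)·12 - 8·(-25) = -108 - (-200) = 92
k: 8·17 - 1·12 = 136 - 12 = 124
PQ × PR = (128, 92, 124)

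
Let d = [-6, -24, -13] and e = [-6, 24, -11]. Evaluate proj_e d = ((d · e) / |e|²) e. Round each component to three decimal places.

(3.250, -12.999, 5.958)

d · e = (-6)·(-6) + (-24)·24 + (-13)·(-11) = 36 - 576 + 143 = -397
|e|² = 36 + 576 + 121 = 733
proj_e d = (-397/733) · (-6, 24, -11) ≈ (3.250, -12.999, 5.958)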